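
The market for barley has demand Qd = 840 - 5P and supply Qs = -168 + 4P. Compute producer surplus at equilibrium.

Equilibrium: 840 - 5P = -168 + 4P gives P* = 112, Q* = 280.
Supply starts at P = 42 (where Qs = 0).
PS = ½(112 − 42)(280) = 9800.

Producer surplus = 9800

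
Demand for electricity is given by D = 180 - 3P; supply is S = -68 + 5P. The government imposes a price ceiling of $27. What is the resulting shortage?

Shortage = 32

Equilibrium price would be P* = 31, so the ceiling at 27 binds.
At P = 27: D = 180 − 3(27) = 99, S = -68 + 5(27) = 67.
Shortage = 99 − 67 = 32.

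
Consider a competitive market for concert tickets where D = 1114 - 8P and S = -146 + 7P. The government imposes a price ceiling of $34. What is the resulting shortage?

Equilibrium price would be P* = 84, so the ceiling at 34 binds.
At P = 34: D = 1114 − 8(34) = 842, S = -146 + 7(34) = 92.
Shortage = 842 − 92 = 750.

Shortage = 750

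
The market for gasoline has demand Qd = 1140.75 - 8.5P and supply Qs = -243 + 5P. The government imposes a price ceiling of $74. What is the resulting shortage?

Equilibrium price would be P* = 102.5, so the ceiling at 74 binds.
At P = 74: Qd = 1140.75 − 8.5(74) = 511.75, Qs = -243 + 5(74) = 127.
Shortage = 511.75 − 127 = 384.75.

Shortage = 384.75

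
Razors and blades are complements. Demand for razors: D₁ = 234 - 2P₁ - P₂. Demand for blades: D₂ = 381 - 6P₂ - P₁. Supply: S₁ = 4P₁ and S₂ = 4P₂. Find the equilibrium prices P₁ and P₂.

Market 1: 234 - 2P₁ - P₂ = 4P₁ → 6P₁ + P₂ = 234.
Market 2: 10P₂ + P₁ = 381.
Eliminating P₂: 10×(1) − 1×(2) gives 59P₁ = 1959, so P₁ = 1959/59.
Back-substitute into (2): P₂ = (381 − 1×1959/59) / 10 = 2052/59.

P₁ = 1959/59, P₂ = 2052/59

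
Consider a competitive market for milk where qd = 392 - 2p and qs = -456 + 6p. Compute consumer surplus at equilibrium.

Consumer surplus = 8100

Equilibrium: 392 - 2p = -456 + 6p gives p* = 106, q* = 180.
Demand choke price (qd = 0): p = 196.
CS = ½(196 − 106)(180) = 8100.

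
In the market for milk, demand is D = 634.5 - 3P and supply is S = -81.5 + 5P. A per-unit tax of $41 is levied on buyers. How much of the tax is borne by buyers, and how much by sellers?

Buyers bear $25.625, sellers bear $15.375

Pre-tax equilibrium: P* = 89.5, Q* = 366.
Tax on buyers shifts demand to D = 634.5 − 3(P + 41) = 511.5 - 3P.
511.5 - 3P = -81.5 + 5P gives seller price Ps = 74.125; buyers pay Pb = 74.125 + 41 = 115.125.
New quantity: Q = 634.5 − 3(115.125) = 289.125.
Buyer burden = 115.125 − 89.5 = 25.625; seller burden = 89.5 − 74.125 = 15.375.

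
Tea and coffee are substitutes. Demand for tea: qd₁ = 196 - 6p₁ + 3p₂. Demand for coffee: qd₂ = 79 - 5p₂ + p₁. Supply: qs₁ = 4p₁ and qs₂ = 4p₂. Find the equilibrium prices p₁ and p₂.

Market 1: 196 - 6p₁ + 3p₂ = 4p₁ → 10p₁ - 3p₂ = 196.
Market 2: 9p₂ - p₁ = 79.
Eliminating p₂: 9×(1) + 3×(2) gives 87p₁ = 2001, so p₁ = 23.
Back-substitute into (2): p₂ = (79 + 1×23) / 9 = 34/3.

p₁ = 23, p₂ = 34/3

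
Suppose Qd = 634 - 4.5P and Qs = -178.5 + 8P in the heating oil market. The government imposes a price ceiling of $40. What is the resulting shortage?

Shortage = 312.5

Equilibrium price would be P* = 65, so the ceiling at 40 binds.
At P = 40: Qd = 634 − 4.5(40) = 454, Qs = -178.5 + 8(40) = 141.5.
Shortage = 454 − 141.5 = 312.5.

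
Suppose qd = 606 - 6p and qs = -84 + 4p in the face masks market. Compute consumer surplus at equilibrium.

Equilibrium: 606 - 6p = -84 + 4p gives p* = 69, q* = 192.
Demand choke price (qd = 0): p = 101.
CS = ½(101 − 69)(192) = 3072.

Consumer surplus = 3072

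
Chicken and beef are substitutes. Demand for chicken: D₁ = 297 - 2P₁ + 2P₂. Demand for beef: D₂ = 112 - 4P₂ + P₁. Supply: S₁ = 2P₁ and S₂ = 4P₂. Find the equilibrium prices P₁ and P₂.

P₁ = 260/3, P₂ = 149/6

Market 1: 297 - 2P₁ + 2P₂ = 2P₁ → 4P₁ - 2P₂ = 297.
Market 2: 8P₂ - P₁ = 112.
Eliminating P₂: 8×(1) + 2×(2) gives 30P₁ = 2600, so P₁ = 260/3.
Back-substitute into (2): P₂ = (112 + 1×260/3) / 8 = 149/6.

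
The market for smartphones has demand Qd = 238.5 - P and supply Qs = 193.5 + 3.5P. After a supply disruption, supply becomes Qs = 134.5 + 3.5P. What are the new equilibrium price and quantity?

Original equilibrium: P* = 10, Q* = 228.5.
New equilibrium: 238.5 - P = 134.5 + 3.5P, so 104 = 4.5P and P' = 208/9; Q' = 238.5 − 1(208/9) = 3877/18.

P' = 208/9, Q' = 3877/18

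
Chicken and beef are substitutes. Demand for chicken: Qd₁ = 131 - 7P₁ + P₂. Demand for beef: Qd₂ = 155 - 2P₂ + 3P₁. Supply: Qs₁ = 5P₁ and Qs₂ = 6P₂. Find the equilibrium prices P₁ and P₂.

Market 1: 131 - 7P₁ + P₂ = 5P₁ → 12P₁ - P₂ = 131.
Market 2: 8P₂ - 3P₁ = 155.
Eliminating P₂: 8×(1) + 1×(2) gives 93P₁ = 1203, so P₁ = 401/31.
Back-substitute into (2): P₂ = (155 + 3×401/31) / 8 = 751/31.

P₁ = 401/31, P₂ = 751/31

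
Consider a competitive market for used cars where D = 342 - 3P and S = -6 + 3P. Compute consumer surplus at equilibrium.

Equilibrium: 342 - 3P = -6 + 3P gives P* = 58, Q* = 168.
Demand choke price (D = 0): P = 114.
CS = ½(114 − 58)(168) = 4704.

Consumer surplus = 4704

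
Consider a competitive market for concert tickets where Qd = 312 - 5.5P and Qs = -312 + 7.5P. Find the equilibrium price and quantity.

P* = 48, Q* = 48

Set Qd = Qs: 312 - 5.5P = -312 + 7.5P.
624 = 13P, so P* = 48.
Q* = 312 − 5.5(48) = 48.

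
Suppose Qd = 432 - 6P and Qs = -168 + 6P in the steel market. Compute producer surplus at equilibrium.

Producer surplus = 1452

Equilibrium: 432 - 6P = -168 + 6P gives P* = 50, Q* = 132.
Supply starts at P = 28 (where Qs = 0).
PS = ½(50 − 28)(132) = 1452.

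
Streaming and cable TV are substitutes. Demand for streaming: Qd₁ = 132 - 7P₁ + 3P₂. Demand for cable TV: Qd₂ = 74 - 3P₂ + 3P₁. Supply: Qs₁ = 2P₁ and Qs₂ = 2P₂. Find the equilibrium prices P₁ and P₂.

Market 1: 132 - 7P₁ + 3P₂ = 2P₁ → 9P₁ - 3P₂ = 132.
Market 2: 5P₂ - 3P₁ = 74.
Eliminating P₂: 5×(1) + 3×(2) gives 36P₁ = 882, so P₁ = 24.5.
Back-substitute into (2): P₂ = (74 + 3×24.5) / 5 = 29.5.

P₁ = 24.5, P₂ = 29.5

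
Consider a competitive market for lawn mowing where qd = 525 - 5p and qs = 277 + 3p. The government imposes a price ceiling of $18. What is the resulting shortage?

Equilibrium price would be p* = 31, so the ceiling at 18 binds.
At p = 18: qd = 525 − 5(18) = 435, qs = 277 + 3(18) = 331.
Shortage = 435 − 331 = 104.

Shortage = 104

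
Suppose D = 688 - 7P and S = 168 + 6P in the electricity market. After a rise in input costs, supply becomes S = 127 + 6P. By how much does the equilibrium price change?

Original equilibrium: P* = 40, Q* = 408.
New equilibrium: 688 - 7P = 127 + 6P, so 561 = 13P and P' = 561/13; Q' = 688 − 7(561/13) = 5017/13.
Change in price: 561/13 − 40 = 41/13.

ΔP = 41/13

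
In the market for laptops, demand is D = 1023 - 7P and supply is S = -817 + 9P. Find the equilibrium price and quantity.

P* = 115, Q* = 218

Set D = S: 1023 - 7P = -817 + 9P.
1840 = 16P, so P* = 115.
Q* = 1023 − 7(115) = 218.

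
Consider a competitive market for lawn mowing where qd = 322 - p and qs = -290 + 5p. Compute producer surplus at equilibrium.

Producer surplus = 4840

Equilibrium: 322 - p = -290 + 5p gives p* = 102, q* = 220.
Supply starts at p = 58 (where qs = 0).
PS = ½(102 − 58)(220) = 4840.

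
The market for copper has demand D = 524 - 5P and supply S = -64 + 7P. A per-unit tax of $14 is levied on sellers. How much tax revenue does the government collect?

Pre-tax equilibrium: P* = 49, Q* = 279.
Tax on sellers shifts supply to S = -64 + 7(P − 14) = -162 + 7P.
524 - 5P = -162 + 7P gives buyer price Pb = 343/6; sellers receive Ps = 343/6 − 14 = 259/6.
New quantity: Q = 524 − 5(343/6) = 1429/6.
Revenue = 14 × 1429/6 = 10003/3.

Tax revenue = 10003/3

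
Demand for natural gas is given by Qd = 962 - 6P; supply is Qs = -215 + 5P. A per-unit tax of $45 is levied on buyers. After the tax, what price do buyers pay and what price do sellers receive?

Pre-tax equilibrium: P* = 107, Q* = 320.
Tax on buyers shifts demand to Qd = 962 − 6(P + 45) = 692 - 6P.
692 - 6P = -215 + 5P gives seller price Ps = 907/11; buyers pay Pb = 907/11 + 45 = 1402/11.
New quantity: Q = 962 − 6(1402/11) = 2170/11.

Buyers pay 1402/11, sellers receive 907/11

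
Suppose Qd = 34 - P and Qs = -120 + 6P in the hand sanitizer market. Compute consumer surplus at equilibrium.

Consumer surplus = 72

Equilibrium: 34 - P = -120 + 6P gives P* = 22, Q* = 12.
Demand choke price (Qd = 0): P = 34.
CS = ½(34 − 22)(12) = 72.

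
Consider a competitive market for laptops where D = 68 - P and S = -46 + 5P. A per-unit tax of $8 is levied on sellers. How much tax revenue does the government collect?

Pre-tax equilibrium: P* = 19, Q* = 49.
Tax on sellers shifts supply to S = -46 + 5(P − 8) = -86 + 5P.
68 - P = -86 + 5P gives buyer price Pb = 77/3; sellers receive Ps = 77/3 − 8 = 53/3.
New quantity: Q = 68 − 1(77/3) = 127/3.
Revenue = 8 × 127/3 = 1016/3.

Tax revenue = 1016/3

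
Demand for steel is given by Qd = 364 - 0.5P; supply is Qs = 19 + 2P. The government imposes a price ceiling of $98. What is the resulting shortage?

Equilibrium price would be P* = 138, so the ceiling at 98 binds.
At P = 98: Qd = 364 − 0.5(98) = 315, Qs = 19 + 2(98) = 215.
Shortage = 315 − 215 = 100.

Shortage = 100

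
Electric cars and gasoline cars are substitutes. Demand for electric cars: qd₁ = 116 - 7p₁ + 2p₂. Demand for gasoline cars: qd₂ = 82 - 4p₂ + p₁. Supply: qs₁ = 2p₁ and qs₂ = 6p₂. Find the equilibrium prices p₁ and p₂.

Market 1: 116 - 7p₁ + 2p₂ = 2p₁ → 9p₁ - 2p₂ = 116.
Market 2: 10p₂ - p₁ = 82.
Eliminating p₂: 10×(1) + 2×(2) gives 88p₁ = 1324, so p₁ = 331/22.
Back-substitute into (2): p₂ = (82 + 1×331/22) / 10 = 427/44.

p₁ = 331/22, p₂ = 427/44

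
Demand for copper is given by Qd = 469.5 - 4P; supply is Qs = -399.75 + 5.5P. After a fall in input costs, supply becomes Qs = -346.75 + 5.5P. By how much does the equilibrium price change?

ΔP = -106/19

Original equilibrium: P* = 91.5, Q* = 103.5.
New equilibrium: 469.5 - 4P = -346.75 + 5.5P, so 816.25 = 9.5P and P' = 3265/38; Q' = 469.5 − 4(3265/38) = 4781/38.
Change in price: 3265/38 − 91.5 = -106/19.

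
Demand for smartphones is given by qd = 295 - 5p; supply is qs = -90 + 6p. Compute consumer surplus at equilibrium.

Equilibrium: 295 - 5p = -90 + 6p gives p* = 35, q* = 120.
Demand choke price (qd = 0): p = 59.
CS = ½(59 − 35)(120) = 1440.

Consumer surplus = 1440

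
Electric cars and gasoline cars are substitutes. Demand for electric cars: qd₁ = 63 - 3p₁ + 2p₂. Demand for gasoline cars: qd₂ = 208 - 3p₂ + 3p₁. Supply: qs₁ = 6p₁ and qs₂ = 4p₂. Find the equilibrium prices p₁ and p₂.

Market 1: 63 - 3p₁ + 2p₂ = 6p₁ → 9p₁ - 2p₂ = 63.
Market 2: 7p₂ - 3p₁ = 208.
Eliminating p₂: 7×(1) + 2×(2) gives 57p₁ = 857, so p₁ = 857/57.
Back-substitute into (2): p₂ = (208 + 3×857/57) / 7 = 687/19.

p₁ = 857/57, p₂ = 687/19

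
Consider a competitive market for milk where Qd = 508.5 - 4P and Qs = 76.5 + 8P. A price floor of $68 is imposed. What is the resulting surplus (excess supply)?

Equilibrium price would be P* = 36, so the floor at 68 binds.
At P = 68: Qd = 236.5, Qs = 620.5.
Surplus = 620.5 − 236.5 = 384.

Surplus = 384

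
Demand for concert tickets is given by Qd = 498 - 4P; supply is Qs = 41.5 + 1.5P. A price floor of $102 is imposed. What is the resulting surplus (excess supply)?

Surplus = 104.5

Equilibrium price would be P* = 83, so the floor at 102 binds.
At P = 102: Qd = 90, Qs = 194.5.
Surplus = 194.5 − 90 = 104.5.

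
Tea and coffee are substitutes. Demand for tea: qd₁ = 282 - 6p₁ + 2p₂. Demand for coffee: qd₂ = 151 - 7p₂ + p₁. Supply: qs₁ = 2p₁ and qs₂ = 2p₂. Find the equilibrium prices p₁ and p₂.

Market 1: 282 - 6p₁ + 2p₂ = 2p₁ → 8p₁ - 2p₂ = 282.
Market 2: 9p₂ - p₁ = 151.
Eliminating p₂: 9×(1) + 2×(2) gives 70p₁ = 2840, so p₁ = 284/7.
Back-substitute into (2): p₂ = (151 + 1×284/7) / 9 = 149/7.

p₁ = 284/7, p₂ = 149/7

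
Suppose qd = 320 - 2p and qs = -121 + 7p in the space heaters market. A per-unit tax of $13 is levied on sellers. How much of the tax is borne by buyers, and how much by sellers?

Buyers bear 91/9, sellers bear 26/9

Pre-tax equilibrium: p* = 49, q* = 222.
Tax on sellers shifts supply to qs = -121 + 7(p − 13) = -212 + 7p.
320 - 2p = -212 + 7p gives buyer price pb = 532/9; sellers receive ps = 532/9 − 13 = 415/9.
New quantity: q = 320 − 2(532/9) = 1816/9.
Buyer burden = 532/9 − 49 = 91/9; seller burden = 49 − 415/9 = 26/9.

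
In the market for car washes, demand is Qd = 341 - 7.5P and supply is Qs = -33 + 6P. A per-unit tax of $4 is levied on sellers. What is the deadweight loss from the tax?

Pre-tax equilibrium: P* = 748/27, Q* = 1199/9.
Tax on sellers shifts supply to Qs = -33 + 6(P − 4) = -57 + 6P.
341 - 7.5P = -57 + 6P gives buyer price Pb = 796/27; sellers receive Ps = 796/27 − 4 = 688/27.
New quantity: Q = 341 − 7.5(796/27) = 1079/9.
DWL = ½ × 4 × (1199/9 − 1079/9) = 80/3.

Deadweight loss = 80/3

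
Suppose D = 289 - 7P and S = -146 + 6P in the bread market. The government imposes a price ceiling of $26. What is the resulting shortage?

Equilibrium price would be P* = 435/13, so the ceiling at 26 binds.
At P = 26: D = 289 − 7(26) = 107, S = -146 + 6(26) = 10.
Shortage = 107 − 10 = 97.

Shortage = 97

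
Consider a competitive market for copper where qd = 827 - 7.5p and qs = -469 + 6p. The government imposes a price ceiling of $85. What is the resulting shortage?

Equilibrium price would be p* = 96, so the ceiling at 85 binds.
At p = 85: qd = 827 − 7.5(85) = 189.5, qs = -469 + 6(85) = 41.
Shortage = 189.5 − 41 = 148.5.

Shortage = 148.5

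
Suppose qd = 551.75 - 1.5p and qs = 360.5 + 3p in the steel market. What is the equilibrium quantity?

q* = 488

Set qd = qs: 551.75 - 1.5p = 360.5 + 3p.
191.25 = 4.5p, so p* = 42.5.
q* = 551.75 − 1.5(42.5) = 488.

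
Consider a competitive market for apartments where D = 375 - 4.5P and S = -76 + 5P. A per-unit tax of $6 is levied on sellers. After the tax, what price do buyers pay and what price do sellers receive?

Buyers pay 962/19, sellers receive 848/19

Pre-tax equilibrium: P* = 902/19, Q* = 3066/19.
Tax on sellers shifts supply to S = -76 + 5(P − 6) = -106 + 5P.
375 - 4.5P = -106 + 5P gives buyer price Pb = 962/19; sellers receive Ps = 962/19 − 6 = 848/19.
New quantity: Q = 375 − 4.5(962/19) = 2796/19.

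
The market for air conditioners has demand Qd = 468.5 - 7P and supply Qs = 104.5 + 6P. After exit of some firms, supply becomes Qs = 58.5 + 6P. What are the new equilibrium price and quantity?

Original equilibrium: P* = 28, Q* = 272.5.
New equilibrium: 468.5 - 7P = 58.5 + 6P, so 410 = 13P and P' = 410/13; Q' = 468.5 − 7(410/13) = 6441/26.

P' = 410/13, Q' = 6441/26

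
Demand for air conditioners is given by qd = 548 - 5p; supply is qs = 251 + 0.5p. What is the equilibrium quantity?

q* = 278

Set qd = qs: 548 - 5p = 251 + 0.5p.
297 = 5.5p, so p* = 54.
q* = 548 − 5(54) = 278.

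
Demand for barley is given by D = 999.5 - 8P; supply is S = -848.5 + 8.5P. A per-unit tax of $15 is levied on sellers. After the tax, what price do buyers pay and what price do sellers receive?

Buyers pay 1317/11, sellers receive 1152/11

Pre-tax equilibrium: P* = 112, Q* = 103.5.
Tax on sellers shifts supply to S = -848.5 + 8.5(P − 15) = -976 + 8.5P.
999.5 - 8P = -976 + 8.5P gives buyer price Pb = 1317/11; sellers receive Ps = 1317/11 − 15 = 1152/11.
New quantity: Q = 999.5 − 8(1317/11) = 917/22.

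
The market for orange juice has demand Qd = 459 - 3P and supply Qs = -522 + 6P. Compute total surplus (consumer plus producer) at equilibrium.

Equilibrium: 459 - 3P = -522 + 6P gives P* = 109, Q* = 132.
Demand choke price: P = 153; supply starts at P = 87.
CS = ½(153 − 109)(132) = 2904; PS = ½(109 − 87)(132) = 1452.

Total surplus = 4356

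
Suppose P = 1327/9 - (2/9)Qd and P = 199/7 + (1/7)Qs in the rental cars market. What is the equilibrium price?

Set the two price expressions equal: 1327/9 - (2/9)Q = 199/7 + (1/7)Q.
7498/63 = (23/63)Q, so Q* = 326.
P* = 1327/9 − (2/9)(326) = 75.

P* = 75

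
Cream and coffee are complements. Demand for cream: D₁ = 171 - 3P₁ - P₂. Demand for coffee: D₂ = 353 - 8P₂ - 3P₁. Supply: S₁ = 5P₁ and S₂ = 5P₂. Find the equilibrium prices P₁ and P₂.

Market 1: 171 - 3P₁ - P₂ = 5P₁ → 8P₁ + P₂ = 171.
Market 2: 13P₂ + 3P₁ = 353.
Eliminating P₂: 13×(1) − 1×(2) gives 101P₁ = 1870, so P₁ = 1870/101.
Back-substitute into (2): P₂ = (353 − 3×1870/101) / 13 = 2311/101.

P₁ = 1870/101, P₂ = 2311/101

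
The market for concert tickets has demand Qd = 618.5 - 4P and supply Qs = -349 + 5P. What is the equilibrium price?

P* = 107.5

Set Qd = Qs: 618.5 - 4P = -349 + 5P.
967.5 = 9P, so P* = 107.5.
Q* = 618.5 − 4(107.5) = 188.5.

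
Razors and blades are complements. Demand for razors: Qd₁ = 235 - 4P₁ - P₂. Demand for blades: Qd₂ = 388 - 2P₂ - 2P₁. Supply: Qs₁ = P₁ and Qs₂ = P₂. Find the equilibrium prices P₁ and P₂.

Market 1: 235 - 4P₁ - P₂ = P₁ → 5P₁ + P₂ = 235.
Market 2: 3P₂ + 2P₁ = 388.
Eliminating P₂: 3×(1) − 1×(2) gives 13P₁ = 317, so P₁ = 317/13.
Back-substitute into (2): P₂ = (388 − 2×317/13) / 3 = 1470/13.

P₁ = 317/13, P₂ = 1470/13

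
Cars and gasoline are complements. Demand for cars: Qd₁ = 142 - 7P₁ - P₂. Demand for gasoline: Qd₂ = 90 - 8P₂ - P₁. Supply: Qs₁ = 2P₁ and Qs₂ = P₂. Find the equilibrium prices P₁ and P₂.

P₁ = 14.85, P₂ = 8.35

Market 1: 142 - 7P₁ - P₂ = 2P₁ → 9P₁ + P₂ = 142.
Market 2: 9P₂ + P₁ = 90.
Eliminating P₂: 9×(1) − 1×(2) gives 80P₁ = 1188, so P₁ = 14.85.
Back-substitute into (2): P₂ = (90 − 1×14.85) / 9 = 8.35.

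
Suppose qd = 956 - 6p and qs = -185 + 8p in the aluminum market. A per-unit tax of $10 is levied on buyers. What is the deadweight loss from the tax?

Deadweight loss = 1200/7

Pre-tax equilibrium: p* = 81.5, q* = 467.
Tax on buyers shifts demand to qd = 956 − 6(p + 10) = 896 - 6p.
896 - 6p = -185 + 8p gives seller price ps = 1081/14; buyers pay pb = 1081/14 + 10 = 1221/14.
New quantity: q = 956 − 6(1221/14) = 3029/7.
DWL = ½ × 10 × (467 − 3029/7) = 1200/7.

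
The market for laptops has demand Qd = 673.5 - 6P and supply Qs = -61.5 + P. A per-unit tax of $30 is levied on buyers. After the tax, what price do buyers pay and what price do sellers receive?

Buyers pay 765/7, sellers receive 555/7

Pre-tax equilibrium: P* = 105, Q* = 43.5.
Tax on buyers shifts demand to Qd = 673.5 − 6(P + 30) = 493.5 - 6P.
493.5 - 6P = -61.5 + P gives seller price Ps = 555/7; buyers pay Pb = 555/7 + 30 = 765/7.
New quantity: Q = 673.5 − 6(765/7) = 249/14.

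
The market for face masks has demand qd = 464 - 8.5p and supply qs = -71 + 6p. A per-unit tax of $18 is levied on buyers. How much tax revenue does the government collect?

Tax revenue = 45450/29

Pre-tax equilibrium: p* = 1070/29, q* = 4361/29.
Tax on buyers shifts demand to qd = 464 − 8.5(p + 18) = 311 - 8.5p.
311 - 8.5p = -71 + 6p gives seller price ps = 764/29; buyers pay pb = 764/29 + 18 = 1286/29.
New quantity: q = 464 − 8.5(1286/29) = 2525/29.
Revenue = 18 × 2525/29 = 45450/29.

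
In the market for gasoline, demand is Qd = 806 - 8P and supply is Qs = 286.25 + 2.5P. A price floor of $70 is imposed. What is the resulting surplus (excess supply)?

Equilibrium price would be P* = 49.5, so the floor at 70 binds.
At P = 70: Qd = 246, Qs = 461.25.
Surplus = 461.25 − 246 = 215.25.

Surplus = 215.25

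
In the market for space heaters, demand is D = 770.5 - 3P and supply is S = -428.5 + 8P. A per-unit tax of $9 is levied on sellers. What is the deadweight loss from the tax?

Deadweight loss = 972/11

Pre-tax equilibrium: P* = 109, Q* = 443.5.
Tax on sellers shifts supply to S = -428.5 + 8(P − 9) = -500.5 + 8P.
770.5 - 3P = -500.5 + 8P gives buyer price Pb = 1271/11; sellers receive Ps = 1271/11 − 9 = 1172/11.
New quantity: Q = 770.5 − 3(1271/11) = 9325/22.
DWL = ½ × 9 × (443.5 − 9325/22) = 972/11.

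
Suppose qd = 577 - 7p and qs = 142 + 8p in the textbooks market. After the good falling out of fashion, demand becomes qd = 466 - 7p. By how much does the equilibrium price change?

Δp = -7.4

Original equilibrium: p* = 29, q* = 374.
New equilibrium: 466 - 7p = 142 + 8p, so 324 = 15p and p' = 21.6; q' = 466 − 7(21.6) = 314.8.
Change in price: 21.6 − 29 = -7.4.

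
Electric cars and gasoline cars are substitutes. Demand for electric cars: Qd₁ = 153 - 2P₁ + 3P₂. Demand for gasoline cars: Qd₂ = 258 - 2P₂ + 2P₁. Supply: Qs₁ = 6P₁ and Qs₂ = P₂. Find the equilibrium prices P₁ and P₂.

P₁ = 68.5, P₂ = 395/3

Market 1: 153 - 2P₁ + 3P₂ = 6P₁ → 8P₁ - 3P₂ = 153.
Market 2: 3P₂ - 2P₁ = 258.
Eliminating P₂: 3×(1) + 3×(2) gives 18P₁ = 1233, so P₁ = 68.5.
Back-substitute into (2): P₂ = (258 + 2×68.5) / 3 = 395/3.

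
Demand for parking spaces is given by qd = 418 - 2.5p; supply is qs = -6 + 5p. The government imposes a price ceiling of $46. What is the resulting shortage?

Shortage = 79

Equilibrium price would be p* = 848/15, so the ceiling at 46 binds.
At p = 46: qd = 418 − 2.5(46) = 303, qs = -6 + 5(46) = 224.
Shortage = 303 − 224 = 79.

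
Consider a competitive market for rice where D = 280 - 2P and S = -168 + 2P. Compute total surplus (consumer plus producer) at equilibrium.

Equilibrium: 280 - 2P = -168 + 2P gives P* = 112, Q* = 56.
Demand choke price: P = 140; supply starts at P = 84.
CS = ½(140 − 112)(56) = 784; PS = ½(112 − 84)(56) = 784.

Total surplus = 1568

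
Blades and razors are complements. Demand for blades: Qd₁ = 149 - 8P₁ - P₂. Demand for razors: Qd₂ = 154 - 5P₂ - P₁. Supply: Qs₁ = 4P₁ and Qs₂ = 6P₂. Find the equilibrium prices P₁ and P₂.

P₁ = 1485/131, P₂ = 1699/131

Market 1: 149 - 8P₁ - P₂ = 4P₁ → 12P₁ + P₂ = 149.
Market 2: 11P₂ + P₁ = 154.
Eliminating P₂: 11×(1) − 1×(2) gives 131P₁ = 1485, so P₁ = 1485/131.
Back-substitute into (2): P₂ = (154 − 1×1485/131) / 11 = 1699/131.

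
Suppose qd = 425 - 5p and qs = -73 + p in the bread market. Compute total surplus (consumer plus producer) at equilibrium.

Total surplus = 60

Equilibrium: 425 - 5p = -73 + p gives p* = 83, q* = 10.
Demand choke price: p = 85; supply starts at p = 73.
CS = ½(85 − 83)(10) = 10; PS = ½(83 − 73)(10) = 50.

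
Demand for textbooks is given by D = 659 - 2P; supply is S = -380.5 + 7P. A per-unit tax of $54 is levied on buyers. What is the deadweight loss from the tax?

Deadweight loss = 2268

Pre-tax equilibrium: P* = 115.5, Q* = 428.
Tax on buyers shifts demand to D = 659 − 2(P + 54) = 551 - 2P.
551 - 2P = -380.5 + 7P gives seller price Ps = 103.5; buyers pay Pb = 103.5 + 54 = 157.5.
New quantity: Q = 659 − 2(157.5) = 344.
DWL = ½ × 54 × (428 − 344) = 2268.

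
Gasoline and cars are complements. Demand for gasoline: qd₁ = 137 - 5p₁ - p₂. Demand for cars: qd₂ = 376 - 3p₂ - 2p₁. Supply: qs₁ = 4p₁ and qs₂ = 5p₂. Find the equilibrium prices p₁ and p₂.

Market 1: 137 - 5p₁ - p₂ = 4p₁ → 9p₁ + p₂ = 137.
Market 2: 8p₂ + 2p₁ = 376.
Eliminating p₂: 8×(1) − 1×(2) gives 70p₁ = 720, so p₁ = 72/7.
Back-substitute into (2): p₂ = (376 − 2×72/7) / 8 = 311/7.

p₁ = 72/7, p₂ = 311/7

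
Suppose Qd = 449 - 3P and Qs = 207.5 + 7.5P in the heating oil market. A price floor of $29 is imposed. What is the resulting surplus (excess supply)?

Equilibrium price would be P* = 23, so the floor at 29 binds.
At P = 29: Qd = 362, Qs = 425.
Surplus = 425 − 362 = 63.

Surplus = 63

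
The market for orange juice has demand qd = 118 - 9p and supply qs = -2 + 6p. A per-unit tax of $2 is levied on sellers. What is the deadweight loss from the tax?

Deadweight loss = 7.2

Pre-tax equilibrium: p* = 8, q* = 46.
Tax on sellers shifts supply to qs = -2 + 6(p − 2) = -14 + 6p.
118 - 9p = -14 + 6p gives buyer price pb = 8.8; sellers receive ps = 8.8 − 2 = 6.8.
New quantity: q = 118 − 9(8.8) = 38.8.
DWL = ½ × 2 × (46 − 38.8) = 7.2.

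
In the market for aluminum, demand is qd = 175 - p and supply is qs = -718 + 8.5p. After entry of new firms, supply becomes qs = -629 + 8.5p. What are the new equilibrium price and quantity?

Original equilibrium: p* = 94, q* = 81.
New equilibrium: 175 - p = -629 + 8.5p, so 804 = 9.5p and p' = 1608/19; q' = 175 − 1(1608/19) = 1717/19.

p' = 1608/19, q' = 1717/19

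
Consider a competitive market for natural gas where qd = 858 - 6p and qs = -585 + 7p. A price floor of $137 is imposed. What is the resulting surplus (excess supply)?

Surplus = 338

Equilibrium price would be p* = 111, so the floor at 137 binds.
At p = 137: qd = 36, qs = 374.
Surplus = 374 − 36 = 338.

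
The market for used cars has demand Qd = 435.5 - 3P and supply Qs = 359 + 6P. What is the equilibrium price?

Set Qd = Qs: 435.5 - 3P = 359 + 6P.
76.5 = 9P, so P* = 8.5.
Q* = 435.5 − 3(8.5) = 410.

P* = 8.5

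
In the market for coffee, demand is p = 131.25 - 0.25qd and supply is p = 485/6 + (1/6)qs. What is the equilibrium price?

Set the two price expressions equal: 131.25 - 0.25q = 485/6 + (1/6)q.
605/12 = (5/12)q, so q* = 121.
p* = 131.25 − (0.25)(121) = 101.

p* = 101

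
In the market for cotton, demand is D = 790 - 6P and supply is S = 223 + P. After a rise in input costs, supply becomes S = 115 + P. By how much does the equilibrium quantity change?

Original equilibrium: P* = 81, Q* = 304.
New equilibrium: 790 - 6P = 115 + P, so 675 = 7P and P' = 675/7; Q' = 790 − 6(675/7) = 1480/7.
Change in quantity: 1480/7 − 304 = -648/7.

ΔQ = -648/7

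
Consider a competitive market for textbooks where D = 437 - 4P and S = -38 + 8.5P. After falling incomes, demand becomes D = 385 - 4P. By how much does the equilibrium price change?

ΔP = -4.16

Original equilibrium: P* = 38, Q* = 285.
New equilibrium: 385 - 4P = -38 + 8.5P, so 423 = 12.5P and P' = 33.84; Q' = 385 − 4(33.84) = 249.64.
Change in price: 33.84 − 38 = -4.16.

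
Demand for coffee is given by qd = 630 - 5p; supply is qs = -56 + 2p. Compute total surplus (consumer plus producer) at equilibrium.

Total surplus = 6860

Equilibrium: 630 - 5p = -56 + 2p gives p* = 98, q* = 140.
Demand choke price: p = 126; supply starts at p = 28.
CS = ½(126 − 98)(140) = 1960; PS = ½(98 − 28)(140) = 4900.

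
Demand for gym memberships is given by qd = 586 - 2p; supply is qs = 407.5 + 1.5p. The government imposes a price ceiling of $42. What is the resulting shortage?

Equilibrium price would be p* = 51, so the ceiling at 42 binds.
At p = 42: qd = 586 − 2(42) = 502, qs = 407.5 + 1.5(42) = 470.5.
Shortage = 502 − 470.5 = 31.5.

Shortage = 31.5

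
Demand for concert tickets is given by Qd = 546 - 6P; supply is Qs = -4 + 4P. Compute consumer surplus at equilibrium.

Equilibrium: 546 - 6P = -4 + 4P gives P* = 55, Q* = 216.
Demand choke price (Qd = 0): P = 91.
CS = ½(91 − 55)(216) = 3888.

Consumer surplus = 3888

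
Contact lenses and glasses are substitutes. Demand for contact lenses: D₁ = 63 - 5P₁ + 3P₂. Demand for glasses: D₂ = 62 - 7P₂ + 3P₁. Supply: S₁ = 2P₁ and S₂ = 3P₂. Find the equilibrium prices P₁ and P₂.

P₁ = 816/61, P₂ = 623/61

Market 1: 63 - 5P₁ + 3P₂ = 2P₁ → 7P₁ - 3P₂ = 63.
Market 2: 10P₂ - 3P₁ = 62.
Eliminating P₂: 10×(1) + 3×(2) gives 61P₁ = 816, so P₁ = 816/61.
Back-substitute into (2): P₂ = (62 + 3×816/61) / 10 = 623/61.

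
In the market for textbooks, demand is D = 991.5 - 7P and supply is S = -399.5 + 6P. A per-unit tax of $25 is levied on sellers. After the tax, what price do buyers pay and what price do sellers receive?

Buyers pay 1541/13, sellers receive 1216/13

Pre-tax equilibrium: P* = 107, Q* = 242.5.
Tax on sellers shifts supply to S = -399.5 + 6(P − 25) = -549.5 + 6P.
991.5 - 7P = -549.5 + 6P gives buyer price Pb = 1541/13; sellers receive Ps = 1541/13 − 25 = 1216/13.
New quantity: Q = 991.5 − 7(1541/13) = 4205/26.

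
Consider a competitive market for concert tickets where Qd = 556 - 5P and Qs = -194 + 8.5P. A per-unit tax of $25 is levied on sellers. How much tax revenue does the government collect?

Tax revenue = 134675/27

Pre-tax equilibrium: P* = 500/9, Q* = 2504/9.
Tax on sellers shifts supply to Qs = -194 + 8.5(P − 25) = -406.5 + 8.5P.
556 - 5P = -406.5 + 8.5P gives buyer price Pb = 1925/27; sellers receive Ps = 1925/27 − 25 = 1250/27.
New quantity: Q = 556 − 5(1925/27) = 5387/27.
Revenue = 25 × 5387/27 = 134675/27.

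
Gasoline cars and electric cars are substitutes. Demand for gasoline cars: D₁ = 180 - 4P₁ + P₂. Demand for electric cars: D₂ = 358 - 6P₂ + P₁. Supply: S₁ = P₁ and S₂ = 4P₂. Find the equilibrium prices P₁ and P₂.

P₁ = 2158/49, P₂ = 1970/49

Market 1: 180 - 4P₁ + P₂ = P₁ → 5P₁ - P₂ = 180.
Market 2: 10P₂ - P₁ = 358.
Eliminating P₂: 10×(1) + 1×(2) gives 49P₁ = 2158, so P₁ = 2158/49.
Back-substitute into (2): P₂ = (358 + 1×2158/49) / 10 = 1970/49.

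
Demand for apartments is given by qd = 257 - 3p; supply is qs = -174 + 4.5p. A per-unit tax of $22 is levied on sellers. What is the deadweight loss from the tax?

Deadweight loss = 435.6

Pre-tax equilibrium: p* = 862/15, q* = 84.6.
Tax on sellers shifts supply to qs = -174 + 4.5(p − 22) = -273 + 4.5p.
257 - 3p = -273 + 4.5p gives buyer price pb = 212/3; sellers receive ps = 212/3 − 22 = 146/3.
New quantity: q = 257 − 3(212/3) = 45.
DWL = ½ × 22 × (84.6 − 45) = 435.6.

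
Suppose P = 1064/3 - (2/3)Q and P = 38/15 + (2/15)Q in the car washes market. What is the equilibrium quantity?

Set the two price expressions equal: 1064/3 - (2/3)Q = 38/15 + (2/15)Q.
5282/15 = 0.8Q, so Q* = 2641/6.
P* = 1064/3 − (2/3)(2641/6) = 551/9.

Q* = 2641/6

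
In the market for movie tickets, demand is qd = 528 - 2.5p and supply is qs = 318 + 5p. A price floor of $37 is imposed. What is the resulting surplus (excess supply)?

Equilibrium price would be p* = 28, so the floor at 37 binds.
At p = 37: qd = 435.5, qs = 503.
Surplus = 503 − 435.5 = 67.5.

Surplus = 67.5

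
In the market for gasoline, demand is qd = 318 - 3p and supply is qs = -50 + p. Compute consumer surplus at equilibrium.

Equilibrium: 318 - 3p = -50 + p gives p* = 92, q* = 42.
Demand choke price (qd = 0): p = 106.
CS = ½(106 − 92)(42) = 294.

Consumer surplus = 294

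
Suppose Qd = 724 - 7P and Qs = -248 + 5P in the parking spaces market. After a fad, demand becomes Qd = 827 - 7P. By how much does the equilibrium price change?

Original equilibrium: P* = 81, Q* = 157.
New equilibrium: 827 - 7P = -248 + 5P, so 1075 = 12P and P' = 1075/12; Q' = 827 − 7(1075/12) = 2399/12.
Change in price: 1075/12 − 81 = 103/12.

ΔP = 103/12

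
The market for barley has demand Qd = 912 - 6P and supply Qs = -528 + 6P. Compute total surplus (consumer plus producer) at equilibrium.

Equilibrium: 912 - 6P = -528 + 6P gives P* = 120, Q* = 192.
Demand choke price: P = 152; supply starts at P = 88.
CS = ½(152 − 120)(192) = 3072; PS = ½(120 − 88)(192) = 3072.

Total surplus = 6144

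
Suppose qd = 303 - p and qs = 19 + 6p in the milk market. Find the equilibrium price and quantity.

p* = 284/7, q* = 1837/7

Set qd = qs: 303 - p = 19 + 6p.
284 = 7p, so p* = 284/7.
q* = 303 − 1(284/7) = 1837/7.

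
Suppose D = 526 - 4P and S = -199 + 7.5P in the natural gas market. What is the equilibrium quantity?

Q* = 6298/23

Set D = S: 526 - 4P = -199 + 7.5P.
725 = 11.5P, so P* = 1450/23.
Q* = 526 − 4(1450/23) = 6298/23.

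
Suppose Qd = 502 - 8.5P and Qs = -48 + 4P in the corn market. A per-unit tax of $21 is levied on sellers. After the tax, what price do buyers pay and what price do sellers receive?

Pre-tax equilibrium: P* = 44, Q* = 128.
Tax on sellers shifts supply to Qs = -48 + 4(P − 21) = -132 + 4P.
502 - 8.5P = -132 + 4P gives buyer price Pb = 50.72; sellers receive Ps = 50.72 − 21 = 29.72.
New quantity: Q = 502 − 8.5(50.72) = 70.88.

Buyers pay $50.72, sellers receive $29.72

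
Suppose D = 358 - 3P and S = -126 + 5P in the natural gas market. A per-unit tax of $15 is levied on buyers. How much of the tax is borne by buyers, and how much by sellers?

Pre-tax equilibrium: P* = 60.5, Q* = 176.5.
Tax on buyers shifts demand to D = 358 − 3(P + 15) = 313 - 3P.
313 - 3P = -126 + 5P gives seller price Ps = 54.875; buyers pay Pb = 54.875 + 15 = 69.875.
New quantity: Q = 358 − 3(69.875) = 148.375.
Buyer burden = 69.875 − 60.5 = 9.375; seller burden = 60.5 − 54.875 = 5.625.

Buyers bear $9.375, sellers bear $5.625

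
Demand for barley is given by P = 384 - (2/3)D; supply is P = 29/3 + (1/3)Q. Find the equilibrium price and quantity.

Set the two price expressions equal: 384 - (2/3)Q = 29/3 + (1/3)Q.
1123/3 = Q, so Q* = 1123/3.
P* = 384 − (2/3)(1123/3) = 1210/9.

P* = 1210/9, Q* = 1123/3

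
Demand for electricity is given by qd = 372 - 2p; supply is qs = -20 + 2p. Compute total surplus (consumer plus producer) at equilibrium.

Total surplus = 15488

Equilibrium: 372 - 2p = -20 + 2p gives p* = 98, q* = 176.
Demand choke price: p = 186; supply starts at p = 10.
CS = ½(186 − 98)(176) = 7744; PS = ½(98 − 10)(176) = 7744.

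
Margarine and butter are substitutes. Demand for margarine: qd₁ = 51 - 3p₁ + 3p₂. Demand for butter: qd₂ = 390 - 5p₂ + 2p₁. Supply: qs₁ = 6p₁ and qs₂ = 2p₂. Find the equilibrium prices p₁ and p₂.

Market 1: 51 - 3p₁ + 3p₂ = 6p₁ → 9p₁ - 3p₂ = 51.
Market 2: 7p₂ - 2p₁ = 390.
Eliminating p₂: 7×(1) + 3×(2) gives 57p₁ = 1527, so p₁ = 509/19.
Back-substitute into (2): p₂ = (390 + 2×509/19) / 7 = 1204/19.

p₁ = 509/19, p₂ = 1204/19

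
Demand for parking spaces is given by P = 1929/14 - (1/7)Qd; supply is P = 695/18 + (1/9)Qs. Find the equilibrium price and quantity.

P* = 82, Q* = 390.5

Set the two price expressions equal: 1929/14 - (1/7)Q = 695/18 + (1/9)Q.
6248/63 = (16/63)Q, so Q* = 390.5.
P* = 1929/14 − (1/7)(390.5) = 82.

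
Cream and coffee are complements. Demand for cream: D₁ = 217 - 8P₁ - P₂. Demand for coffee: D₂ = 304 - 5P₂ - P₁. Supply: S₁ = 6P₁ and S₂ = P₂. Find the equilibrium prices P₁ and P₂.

P₁ = 998/83, P₂ = 4039/83

Market 1: 217 - 8P₁ - P₂ = 6P₁ → 14P₁ + P₂ = 217.
Market 2: 6P₂ + P₁ = 304.
Eliminating P₂: 6×(1) − 1×(2) gives 83P₁ = 998, so P₁ = 998/83.
Back-substitute into (2): P₂ = (304 − 1×998/83) / 6 = 4039/83.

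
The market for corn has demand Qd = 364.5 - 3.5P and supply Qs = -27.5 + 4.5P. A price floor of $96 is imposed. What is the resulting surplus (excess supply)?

Equilibrium price would be P* = 49, so the floor at 96 binds.
At P = 96: Qd = 28.5, Qs = 404.5.
Surplus = 404.5 − 28.5 = 376.

Surplus = 376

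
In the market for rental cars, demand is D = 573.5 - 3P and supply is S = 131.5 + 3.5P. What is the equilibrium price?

Set D = S: 573.5 - 3P = 131.5 + 3.5P.
442 = 6.5P, so P* = 68.
Q* = 573.5 − 3(68) = 369.5.

P* = 68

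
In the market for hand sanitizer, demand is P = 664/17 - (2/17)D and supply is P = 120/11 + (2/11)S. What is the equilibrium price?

P* = 28

Set the two price expressions equal: 664/17 - (2/17)Q = 120/11 + (2/11)Q.
5264/187 = (56/187)Q, so Q* = 94.
P* = 664/17 − (2/17)(94) = 28.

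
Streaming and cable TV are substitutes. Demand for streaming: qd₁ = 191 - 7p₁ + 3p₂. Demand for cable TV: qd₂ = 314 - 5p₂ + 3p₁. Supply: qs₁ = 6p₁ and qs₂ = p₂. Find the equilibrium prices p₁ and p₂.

p₁ = 696/23, p₂ = 4655/69

Market 1: 191 - 7p₁ + 3p₂ = 6p₁ → 13p₁ - 3p₂ = 191.
Market 2: 6p₂ - 3p₁ = 314.
Eliminating p₂: 6×(1) + 3×(2) gives 69p₁ = 2088, so p₁ = 696/23.
Back-substitute into (2): p₂ = (314 + 3×696/23) / 6 = 4655/69.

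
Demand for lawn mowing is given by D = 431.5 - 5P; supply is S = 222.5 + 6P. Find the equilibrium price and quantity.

Set D = S: 431.5 - 5P = 222.5 + 6P.
209 = 11P, so P* = 19.
Q* = 431.5 − 5(19) = 336.5.

P* = 19, Q* = 336.5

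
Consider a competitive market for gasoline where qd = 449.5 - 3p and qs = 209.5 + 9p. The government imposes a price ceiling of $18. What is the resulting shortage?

Equilibrium price would be p* = 20, so the ceiling at 18 binds.
At p = 18: qd = 449.5 − 3(18) = 395.5, qs = 209.5 + 9(18) = 371.5.
Shortage = 395.5 − 371.5 = 24.

Shortage = 24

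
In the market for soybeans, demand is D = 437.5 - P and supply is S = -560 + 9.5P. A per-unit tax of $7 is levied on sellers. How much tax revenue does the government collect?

Tax revenue = 14119/6

Pre-tax equilibrium: P* = 95, Q* = 342.5.
Tax on sellers shifts supply to S = -560 + 9.5(P − 7) = -626.5 + 9.5P.
437.5 - P = -626.5 + 9.5P gives buyer price Pb = 304/3; sellers receive Ps = 304/3 − 7 = 283/3.
New quantity: Q = 437.5 − 1(304/3) = 2017/6.
Revenue = 7 × 2017/6 = 14119/6.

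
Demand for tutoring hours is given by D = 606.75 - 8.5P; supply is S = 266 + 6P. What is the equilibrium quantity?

Set D = S: 606.75 - 8.5P = 266 + 6P.
340.75 = 14.5P, so P* = 23.5.
Q* = 606.75 − 8.5(23.5) = 407.

Q* = 407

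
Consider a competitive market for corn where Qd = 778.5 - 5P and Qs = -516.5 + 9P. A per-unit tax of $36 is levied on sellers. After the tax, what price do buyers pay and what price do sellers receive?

Pre-tax equilibrium: P* = 92.5, Q* = 316.
Tax on sellers shifts supply to Qs = -516.5 + 9(P − 36) = -840.5 + 9P.
778.5 - 5P = -840.5 + 9P gives buyer price Pb = 1619/14; sellers receive Ps = 1619/14 − 36 = 1115/14.
New quantity: Q = 778.5 − 5(1619/14) = 1402/7.

Buyers pay 1619/14, sellers receive 1115/14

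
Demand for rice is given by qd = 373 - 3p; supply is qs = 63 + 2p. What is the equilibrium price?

Set qd = qs: 373 - 3p = 63 + 2p.
310 = 5p, so p* = 62.
q* = 373 − 3(62) = 187.

p* = 62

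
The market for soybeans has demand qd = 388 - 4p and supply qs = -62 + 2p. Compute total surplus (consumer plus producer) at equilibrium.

Total surplus = 2904

Equilibrium: 388 - 4p = -62 + 2p gives p* = 75, q* = 88.
Demand choke price: p = 97; supply starts at p = 31.
CS = ½(97 − 75)(88) = 968; PS = ½(75 − 31)(88) = 1936.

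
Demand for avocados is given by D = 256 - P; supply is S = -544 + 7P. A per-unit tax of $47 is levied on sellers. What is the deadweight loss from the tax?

Deadweight loss = 966.4375

Pre-tax equilibrium: P* = 100, Q* = 156.
Tax on sellers shifts supply to S = -544 + 7(P − 47) = -873 + 7P.
256 - P = -873 + 7P gives buyer price Pb = 141.125; sellers receive Ps = 141.125 − 47 = 94.125.
New quantity: Q = 256 − 1(141.125) = 114.875.
DWL = ½ × 47 × (156 − 114.875) = 966.4375.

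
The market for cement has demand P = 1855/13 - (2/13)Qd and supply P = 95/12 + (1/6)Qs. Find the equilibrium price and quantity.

Set the two price expressions equal: 1855/13 - (2/13)Q = 95/12 + (1/6)Q.
21025/156 = (25/78)Q, so Q* = 420.5.
P* = 1855/13 − (2/13)(420.5) = 78.

P* = 78, Q* = 420.5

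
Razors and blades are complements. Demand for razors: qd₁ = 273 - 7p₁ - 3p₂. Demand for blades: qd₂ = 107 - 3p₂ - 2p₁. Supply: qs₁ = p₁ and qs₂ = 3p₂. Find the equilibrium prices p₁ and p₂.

p₁ = 439/14, p₂ = 155/21

Market 1: 273 - 7p₁ - 3p₂ = p₁ → 8p₁ + 3p₂ = 273.
Market 2: 6p₂ + 2p₁ = 107.
Eliminating p₂: 6×(1) − 3×(2) gives 42p₁ = 1317, so p₁ = 439/14.
Back-substitute into (2): p₂ = (107 − 2×439/14) / 6 = 155/21.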